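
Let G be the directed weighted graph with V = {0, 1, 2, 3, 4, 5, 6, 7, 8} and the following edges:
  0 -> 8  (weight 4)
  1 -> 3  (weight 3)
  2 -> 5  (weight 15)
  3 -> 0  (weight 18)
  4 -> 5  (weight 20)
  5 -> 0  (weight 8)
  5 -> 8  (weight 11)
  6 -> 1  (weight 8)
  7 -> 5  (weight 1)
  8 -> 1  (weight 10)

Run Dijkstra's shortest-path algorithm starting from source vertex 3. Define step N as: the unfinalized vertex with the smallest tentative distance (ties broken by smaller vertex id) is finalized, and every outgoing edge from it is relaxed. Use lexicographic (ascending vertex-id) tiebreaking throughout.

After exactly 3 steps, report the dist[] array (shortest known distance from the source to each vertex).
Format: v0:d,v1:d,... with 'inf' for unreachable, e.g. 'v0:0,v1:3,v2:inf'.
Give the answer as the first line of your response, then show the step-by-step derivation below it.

v0:18,v1:32,v2:inf,v3:0,v4:inf,v5:inf,v6:inf,v7:inf,v8:22

step 1: dist = v0:18,v1:inf,v2:inf,v3:0,v4:inf,v5:inf,v6:inf,v7:inf,v8:inf
step 2: dist = v0:18,v1:inf,v2:inf,v3:0,v4:inf,v5:inf,v6:inf,v7:inf,v8:22
step 3: dist = v0:18,v1:32,v2:inf,v3:0,v4:inf,v5:inf,v6:inf,v7:inf,v8:22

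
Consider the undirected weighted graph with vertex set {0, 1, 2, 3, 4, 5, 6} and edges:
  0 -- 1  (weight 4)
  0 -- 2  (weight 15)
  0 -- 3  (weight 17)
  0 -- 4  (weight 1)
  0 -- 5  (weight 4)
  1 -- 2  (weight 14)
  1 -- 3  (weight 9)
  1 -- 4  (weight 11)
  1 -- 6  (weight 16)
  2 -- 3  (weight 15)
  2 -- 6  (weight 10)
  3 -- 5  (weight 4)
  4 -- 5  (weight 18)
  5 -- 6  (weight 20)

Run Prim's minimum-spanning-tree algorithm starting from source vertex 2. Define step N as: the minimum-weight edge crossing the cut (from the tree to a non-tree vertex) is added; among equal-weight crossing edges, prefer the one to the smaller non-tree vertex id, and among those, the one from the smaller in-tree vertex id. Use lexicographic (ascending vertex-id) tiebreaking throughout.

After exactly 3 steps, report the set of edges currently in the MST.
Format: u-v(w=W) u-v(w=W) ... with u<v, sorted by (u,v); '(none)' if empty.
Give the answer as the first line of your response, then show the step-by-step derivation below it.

0-1(w=4) 1-2(w=14) 2-6(w=10)

step 1: add edge 2-6 (w=10); MST = {2-6(w=10)}
step 2: add edge 1-2 (w=14); MST = {1-2(w=14) 2-6(w=10)}
step 3: add edge 0-1 (w=4); MST = {0-1(w=4) 1-2(w=14) 2-6(w=10)}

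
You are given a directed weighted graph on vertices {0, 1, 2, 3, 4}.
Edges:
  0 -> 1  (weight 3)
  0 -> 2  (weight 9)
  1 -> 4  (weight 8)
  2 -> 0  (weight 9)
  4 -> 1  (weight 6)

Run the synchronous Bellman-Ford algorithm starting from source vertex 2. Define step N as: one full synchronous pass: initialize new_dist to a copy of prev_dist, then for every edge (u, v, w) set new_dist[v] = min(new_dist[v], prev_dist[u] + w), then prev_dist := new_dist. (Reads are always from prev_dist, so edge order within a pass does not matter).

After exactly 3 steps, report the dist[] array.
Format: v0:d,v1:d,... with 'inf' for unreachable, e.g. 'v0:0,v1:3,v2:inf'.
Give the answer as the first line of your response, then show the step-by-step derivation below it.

v0:9,v1:12,v2:0,v3:inf,v4:20

step 1: dist = v0:9,v1:inf,v2:0,v3:inf,v4:inf
step 2: dist = v0:9,v1:12,v2:0,v3:inf,v4:inf
step 3: dist = v0:9,v1:12,v2:0,v3:inf,v4:20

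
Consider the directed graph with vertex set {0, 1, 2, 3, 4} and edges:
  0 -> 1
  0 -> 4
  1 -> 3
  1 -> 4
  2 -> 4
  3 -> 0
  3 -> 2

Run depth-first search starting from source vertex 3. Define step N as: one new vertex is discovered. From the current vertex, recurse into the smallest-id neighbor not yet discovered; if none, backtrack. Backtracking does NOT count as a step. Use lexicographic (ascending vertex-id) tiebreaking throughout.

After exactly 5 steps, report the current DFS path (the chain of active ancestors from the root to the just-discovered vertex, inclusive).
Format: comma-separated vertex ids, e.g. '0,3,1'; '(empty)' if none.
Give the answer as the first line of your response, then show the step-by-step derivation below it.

3,2

step 1: discover 3; path=3; order=3
step 2: discover 0; path=3>0; order=3,0
step 3: discover 1; path=3>0>1; order=3,0,1
step 4: discover 4; path=3>0>1>4; order=3,0,1,4
step 5: discover 2; path=3>2; order=3,0,1,4,2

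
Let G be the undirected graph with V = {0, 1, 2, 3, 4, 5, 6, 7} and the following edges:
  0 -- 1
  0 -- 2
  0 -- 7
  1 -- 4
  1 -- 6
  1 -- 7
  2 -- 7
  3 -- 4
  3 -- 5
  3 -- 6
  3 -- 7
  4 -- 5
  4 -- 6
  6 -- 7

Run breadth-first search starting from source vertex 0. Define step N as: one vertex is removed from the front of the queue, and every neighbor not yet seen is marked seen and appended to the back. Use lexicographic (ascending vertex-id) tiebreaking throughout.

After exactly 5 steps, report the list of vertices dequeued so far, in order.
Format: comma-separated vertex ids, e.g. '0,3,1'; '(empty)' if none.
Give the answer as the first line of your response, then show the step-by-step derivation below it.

0,1,2,7,4

step 1: dequeue 0; queue=[1,2,7]; order=0
step 2: dequeue 1; queue=[2,7,4,6]; order=0,1
step 3: dequeue 2; queue=[7,4,6]; order=0,1,2
step 4: dequeue 7; queue=[4,6,3]; order=0,1,2,7
step 5: dequeue 4; queue=[6,3,5]; order=0,1,2,7,4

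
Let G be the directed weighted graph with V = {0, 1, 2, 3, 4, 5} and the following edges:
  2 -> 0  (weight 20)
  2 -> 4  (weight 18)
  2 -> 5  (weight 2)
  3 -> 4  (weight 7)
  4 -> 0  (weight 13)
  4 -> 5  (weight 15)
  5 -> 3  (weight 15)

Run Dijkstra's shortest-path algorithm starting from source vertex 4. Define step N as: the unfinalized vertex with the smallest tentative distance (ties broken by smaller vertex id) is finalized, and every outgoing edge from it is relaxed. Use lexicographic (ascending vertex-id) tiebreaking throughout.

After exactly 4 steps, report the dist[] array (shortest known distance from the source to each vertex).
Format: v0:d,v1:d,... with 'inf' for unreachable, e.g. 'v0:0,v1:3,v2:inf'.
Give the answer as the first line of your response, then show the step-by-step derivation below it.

v0:13,v1:inf,v2:inf,v3:30,v4:0,v5:15

step 1: dist = v0:13,v1:inf,v2:inf,v3:inf,v4:0,v5:15
step 2: dist = v0:13,v1:inf,v2:inf,v3:inf,v4:0,v5:15
step 3: dist = v0:13,v1:inf,v2:inf,v3:30,v4:0,v5:15
step 4: dist = v0:13,v1:inf,v2:inf,v3:30,v4:0,v5:15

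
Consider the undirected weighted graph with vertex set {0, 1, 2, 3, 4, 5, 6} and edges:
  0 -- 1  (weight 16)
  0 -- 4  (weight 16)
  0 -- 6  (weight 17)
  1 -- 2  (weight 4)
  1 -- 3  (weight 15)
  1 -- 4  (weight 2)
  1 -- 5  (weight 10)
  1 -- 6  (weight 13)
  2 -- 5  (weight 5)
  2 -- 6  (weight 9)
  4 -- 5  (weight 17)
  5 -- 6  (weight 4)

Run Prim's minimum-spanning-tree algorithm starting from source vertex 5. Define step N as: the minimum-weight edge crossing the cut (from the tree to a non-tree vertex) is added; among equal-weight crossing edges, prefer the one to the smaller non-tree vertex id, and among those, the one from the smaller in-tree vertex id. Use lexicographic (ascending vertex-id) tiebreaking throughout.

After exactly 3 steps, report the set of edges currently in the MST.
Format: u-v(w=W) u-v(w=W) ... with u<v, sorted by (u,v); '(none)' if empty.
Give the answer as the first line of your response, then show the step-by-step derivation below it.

1-2(w=4) 2-5(w=5) 5-6(w=4)

step 1: add edge 5-6 (w=4); MST = {5-6(w=4)}
step 2: add edge 2-5 (w=5); MST = {2-5(w=5) 5-6(w=4)}
step 3: add edge 1-2 (w=4); MST = {1-2(w=4) 2-5(w=5) 5-6(w=4)}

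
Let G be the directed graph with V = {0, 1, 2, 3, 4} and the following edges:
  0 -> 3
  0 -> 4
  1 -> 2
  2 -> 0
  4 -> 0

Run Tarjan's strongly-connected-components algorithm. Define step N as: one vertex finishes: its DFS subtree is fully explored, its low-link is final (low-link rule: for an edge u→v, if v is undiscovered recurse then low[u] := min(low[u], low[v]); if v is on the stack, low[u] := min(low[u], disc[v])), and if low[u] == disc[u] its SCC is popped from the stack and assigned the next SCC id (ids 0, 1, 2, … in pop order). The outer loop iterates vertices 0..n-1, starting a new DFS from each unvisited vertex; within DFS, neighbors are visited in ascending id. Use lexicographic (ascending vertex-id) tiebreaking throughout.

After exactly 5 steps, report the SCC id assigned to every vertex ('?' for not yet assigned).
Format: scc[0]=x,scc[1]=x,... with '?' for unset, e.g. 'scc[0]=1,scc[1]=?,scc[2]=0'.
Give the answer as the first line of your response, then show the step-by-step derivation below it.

scc[0]=1,scc[1]=3,scc[2]=2,scc[3]=0,scc[4]=1

step 1: low=(low[0]=0,low[1]=?,low[2]=?,low[3]=1,low[4]=?); scc=(scc[0]=?,scc[1]=?,scc[2]=?,scc[3]=0,scc[4]=?)
step 2: low=(low[0]=0,low[1]=?,low[2]=?,low[3]=1,low[4]=0); scc=(scc[0]=?,scc[1]=?,scc[2]=?,scc[3]=0,scc[4]=?)
step 3: low=(low[0]=0,low[1]=?,low[2]=?,low[3]=1,low[4]=0); scc=(scc[0]=1,scc[1]=?,scc[2]=?,scc[3]=0,scc[4]=1)
step 4: low=(low[0]=0,low[1]=3,low[2]=4,low[3]=1,low[4]=0); scc=(scc[0]=1,scc[1]=?,scc[2]=2,scc[3]=0,scc[4]=1)
step 5: low=(low[0]=0,low[1]=3,low[2]=4,low[3]=1,low[4]=0); scc=(scc[0]=1,scc[1]=3,scc[2]=2,scc[3]=0,scc[4]=1)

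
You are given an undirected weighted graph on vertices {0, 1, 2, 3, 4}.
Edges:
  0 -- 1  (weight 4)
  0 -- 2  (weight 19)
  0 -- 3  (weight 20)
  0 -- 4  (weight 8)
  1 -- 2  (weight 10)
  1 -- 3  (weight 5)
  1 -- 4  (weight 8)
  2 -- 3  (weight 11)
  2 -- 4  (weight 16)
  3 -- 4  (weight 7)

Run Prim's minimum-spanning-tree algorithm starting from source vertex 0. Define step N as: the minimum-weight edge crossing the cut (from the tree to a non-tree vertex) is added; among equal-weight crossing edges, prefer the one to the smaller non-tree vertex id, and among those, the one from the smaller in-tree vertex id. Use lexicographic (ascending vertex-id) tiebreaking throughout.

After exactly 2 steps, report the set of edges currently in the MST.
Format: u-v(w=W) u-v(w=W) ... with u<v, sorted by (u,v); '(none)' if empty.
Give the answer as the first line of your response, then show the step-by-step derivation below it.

0-1(w=4) 1-3(w=5)

step 1: add edge 0-1 (w=4); MST = {0-1(w=4)}
step 2: add edge 1-3 (w=5); MST = {0-1(w=4) 1-3(w=5)}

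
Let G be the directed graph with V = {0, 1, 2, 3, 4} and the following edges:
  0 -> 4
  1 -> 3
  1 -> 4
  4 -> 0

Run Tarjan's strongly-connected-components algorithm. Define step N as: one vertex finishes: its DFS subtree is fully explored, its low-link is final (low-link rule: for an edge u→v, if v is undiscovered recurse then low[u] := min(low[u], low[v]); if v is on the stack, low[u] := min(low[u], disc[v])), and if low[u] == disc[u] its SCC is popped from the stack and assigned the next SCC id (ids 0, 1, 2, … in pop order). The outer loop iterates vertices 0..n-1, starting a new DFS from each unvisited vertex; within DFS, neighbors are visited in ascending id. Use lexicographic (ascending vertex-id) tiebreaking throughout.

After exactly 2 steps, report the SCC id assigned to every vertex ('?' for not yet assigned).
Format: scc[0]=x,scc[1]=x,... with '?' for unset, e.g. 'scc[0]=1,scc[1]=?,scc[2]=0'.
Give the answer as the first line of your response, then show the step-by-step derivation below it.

scc[0]=0,scc[1]=?,scc[2]=?,scc[3]=?,scc[4]=0

step 1: low=(low[0]=0,low[1]=?,low[2]=?,low[3]=?,low[4]=0); scc=(scc[0]=?,scc[1]=?,scc[2]=?,scc[3]=?,scc[4]=?)
step 2: low=(low[0]=0,low[1]=?,low[2]=?,low[3]=?,low[4]=0); scc=(scc[0]=0,scc[1]=?,scc[2]=?,scc[3]=?,scc[4]=0)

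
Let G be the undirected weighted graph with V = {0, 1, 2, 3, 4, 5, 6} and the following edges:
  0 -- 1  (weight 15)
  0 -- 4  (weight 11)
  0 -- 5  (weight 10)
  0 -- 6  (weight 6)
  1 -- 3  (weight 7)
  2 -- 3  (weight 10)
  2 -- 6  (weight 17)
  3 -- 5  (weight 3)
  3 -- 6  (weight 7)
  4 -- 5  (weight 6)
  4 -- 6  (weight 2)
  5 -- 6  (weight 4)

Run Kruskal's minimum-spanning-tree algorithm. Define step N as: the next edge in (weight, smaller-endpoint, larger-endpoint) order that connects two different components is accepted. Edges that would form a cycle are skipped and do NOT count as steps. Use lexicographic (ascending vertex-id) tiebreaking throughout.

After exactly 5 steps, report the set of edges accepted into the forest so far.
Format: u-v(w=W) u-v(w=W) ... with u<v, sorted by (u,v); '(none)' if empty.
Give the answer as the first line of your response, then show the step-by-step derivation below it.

0-6(w=6) 1-3(w=7) 3-5(w=3) 4-6(w=2) 5-6(w=4)

step 1: add edge 4-6 (w=2); MST = {4-6(w=2)}
step 2: add edge 3-5 (w=3); MST = {3-5(w=3) 4-6(w=2)}
step 3: add edge 5-6 (w=4); MST = {3-5(w=3) 4-6(w=2) 5-6(w=4)}
step 4: add edge 0-6 (w=6); MST = {0-6(w=6) 3-5(w=3) 4-6(w=2) 5-6(w=4)}
step 5: add edge 1-3 (w=7); MST = {0-6(w=6) 1-3(w=7) 3-5(w=3) 4-6(w=2) 5-6(w=4)}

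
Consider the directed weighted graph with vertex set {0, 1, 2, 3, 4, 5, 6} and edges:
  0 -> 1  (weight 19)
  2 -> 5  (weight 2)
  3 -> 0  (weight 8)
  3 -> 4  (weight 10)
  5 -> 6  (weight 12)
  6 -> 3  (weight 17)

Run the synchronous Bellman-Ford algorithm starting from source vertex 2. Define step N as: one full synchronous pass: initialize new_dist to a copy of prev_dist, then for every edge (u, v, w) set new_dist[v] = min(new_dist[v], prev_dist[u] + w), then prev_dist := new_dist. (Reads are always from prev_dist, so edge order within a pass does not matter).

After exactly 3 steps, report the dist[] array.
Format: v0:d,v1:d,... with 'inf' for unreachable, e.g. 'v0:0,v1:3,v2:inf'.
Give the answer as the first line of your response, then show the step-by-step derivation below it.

v0:inf,v1:inf,v2:0,v3:31,v4:inf,v5:2,v6:14

step 1: dist = v0:inf,v1:inf,v2:0,v3:inf,v4:inf,v5:2,v6:inf
step 2: dist = v0:inf,v1:inf,v2:0,v3:inf,v4:inf,v5:2,v6:14
step 3: dist = v0:inf,v1:inf,v2:0,v3:31,v4:inf,v5:2,v6:14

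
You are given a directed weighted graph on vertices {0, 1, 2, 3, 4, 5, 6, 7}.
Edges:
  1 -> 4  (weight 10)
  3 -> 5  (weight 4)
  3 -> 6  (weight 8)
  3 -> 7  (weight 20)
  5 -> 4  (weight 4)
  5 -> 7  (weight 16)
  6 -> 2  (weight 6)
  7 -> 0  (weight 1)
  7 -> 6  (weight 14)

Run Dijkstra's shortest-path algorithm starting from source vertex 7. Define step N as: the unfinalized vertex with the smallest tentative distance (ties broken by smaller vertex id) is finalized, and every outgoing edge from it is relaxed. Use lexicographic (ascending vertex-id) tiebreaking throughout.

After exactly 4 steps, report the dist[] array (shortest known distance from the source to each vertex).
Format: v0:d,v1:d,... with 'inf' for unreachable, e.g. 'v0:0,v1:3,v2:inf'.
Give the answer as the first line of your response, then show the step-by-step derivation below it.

v0:1,v1:inf,v2:20,v3:inf,v4:inf,v5:inf,v6:14,v7:0

step 1: dist = v0:1,v1:inf,v2:inf,v3:inf,v4:inf,v5:inf,v6:14,v7:0
step 2: dist = v0:1,v1:inf,v2:inf,v3:inf,v4:inf,v5:inf,v6:14,v7:0
step 3: dist = v0:1,v1:inf,v2:20,v3:inf,v4:inf,v5:inf,v6:14,v7:0
step 4: dist = v0:1,v1:inf,v2:20,v3:inf,v4:inf,v5:inf,v6:14,v7:0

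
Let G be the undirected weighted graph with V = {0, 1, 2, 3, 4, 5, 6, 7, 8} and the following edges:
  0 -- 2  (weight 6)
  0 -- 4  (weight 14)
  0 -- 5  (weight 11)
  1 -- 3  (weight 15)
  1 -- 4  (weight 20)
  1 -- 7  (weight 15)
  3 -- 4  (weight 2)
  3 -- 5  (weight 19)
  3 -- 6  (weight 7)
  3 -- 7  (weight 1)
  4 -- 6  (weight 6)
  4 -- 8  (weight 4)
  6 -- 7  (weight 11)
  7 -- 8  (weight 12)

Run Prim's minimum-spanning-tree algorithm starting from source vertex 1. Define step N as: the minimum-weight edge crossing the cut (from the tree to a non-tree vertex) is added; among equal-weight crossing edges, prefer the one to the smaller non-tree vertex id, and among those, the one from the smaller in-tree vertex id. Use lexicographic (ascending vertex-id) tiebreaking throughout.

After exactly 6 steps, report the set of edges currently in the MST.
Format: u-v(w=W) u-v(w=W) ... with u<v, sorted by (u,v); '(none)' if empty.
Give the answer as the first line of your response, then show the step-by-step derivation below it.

0-4(w=14) 1-3(w=15) 3-4(w=2) 3-7(w=1) 4-6(w=6) 4-8(w=4)

step 1: add edge 1-3 (w=15); MST = {1-3(w=15)}
step 2: add edge 3-7 (w=1); MST = {1-3(w=15) 3-7(w=1)}
step 3: add edge 3-4 (w=2); MST = {1-3(w=15) 3-4(w=2) 3-7(w=1)}
step 4: add edge 4-8 (w=4); MST = {1-3(w=15) 3-4(w=2) 3-7(w=1) 4-8(w=4)}
step 5: add edge 4-6 (w=6); MST = {1-3(w=15) 3-4(w=2) 3-7(w=1) 4-6(w=6) 4-8(w=4)}
step 6: add edge 0-4 (w=14); MST = {0-4(w=14) 1-3(w=15) 3-4(w=2) 3-7(w=1) 4-6(w=6) 4-8(w=4)}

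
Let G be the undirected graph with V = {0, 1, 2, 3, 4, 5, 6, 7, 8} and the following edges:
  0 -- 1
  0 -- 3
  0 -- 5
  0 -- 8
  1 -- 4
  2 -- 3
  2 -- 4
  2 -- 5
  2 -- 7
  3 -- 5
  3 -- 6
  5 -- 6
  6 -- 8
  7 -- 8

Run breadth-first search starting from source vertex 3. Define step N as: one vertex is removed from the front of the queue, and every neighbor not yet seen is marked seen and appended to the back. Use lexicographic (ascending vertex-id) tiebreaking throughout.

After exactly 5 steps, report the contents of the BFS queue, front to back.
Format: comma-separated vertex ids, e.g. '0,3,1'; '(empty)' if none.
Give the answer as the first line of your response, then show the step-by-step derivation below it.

1,8,4,7

step 1: dequeue 3; queue=[0,2,5,6]; order=3
step 2: dequeue 0; queue=[2,5,6,1,8]; order=3,0
step 3: dequeue 2; queue=[5,6,1,8,4,7]; order=3,0,2
step 4: dequeue 5; queue=[6,1,8,4,7]; order=3,0,2,5
step 5: dequeue 6; queue=[1,8,4,7]; order=3,0,2,5,6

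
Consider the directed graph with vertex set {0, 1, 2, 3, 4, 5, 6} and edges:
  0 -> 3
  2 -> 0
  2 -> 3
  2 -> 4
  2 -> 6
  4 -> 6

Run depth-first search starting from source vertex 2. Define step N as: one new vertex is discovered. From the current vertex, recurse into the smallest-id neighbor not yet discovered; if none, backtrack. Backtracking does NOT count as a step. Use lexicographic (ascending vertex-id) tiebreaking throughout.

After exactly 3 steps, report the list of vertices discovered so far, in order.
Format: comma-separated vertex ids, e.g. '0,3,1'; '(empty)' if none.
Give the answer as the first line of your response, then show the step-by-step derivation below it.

2,0,3

step 1: discover 2; path=2; order=2
step 2: discover 0; path=2>0; order=2,0
step 3: discover 3; path=2>0>3; order=2,0,3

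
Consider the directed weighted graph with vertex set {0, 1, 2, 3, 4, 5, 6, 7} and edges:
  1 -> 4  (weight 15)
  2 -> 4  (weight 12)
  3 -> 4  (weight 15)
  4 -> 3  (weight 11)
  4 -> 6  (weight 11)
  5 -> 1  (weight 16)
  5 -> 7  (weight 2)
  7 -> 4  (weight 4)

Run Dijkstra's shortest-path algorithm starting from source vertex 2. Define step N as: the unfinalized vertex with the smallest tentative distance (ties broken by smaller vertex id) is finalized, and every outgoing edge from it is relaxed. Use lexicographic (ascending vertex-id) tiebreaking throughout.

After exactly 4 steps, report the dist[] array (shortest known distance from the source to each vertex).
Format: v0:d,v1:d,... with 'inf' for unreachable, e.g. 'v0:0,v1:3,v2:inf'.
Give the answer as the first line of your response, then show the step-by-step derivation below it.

v0:inf,v1:inf,v2:0,v3:23,v4:12,v5:inf,v6:23,v7:inf

step 1: dist = v0:inf,v1:inf,v2:0,v3:inf,v4:12,v5:inf,v6:inf,v7:inf
step 2: dist = v0:inf,v1:inf,v2:0,v3:23,v4:12,v5:inf,v6:23,v7:inf
step 3: dist = v0:inf,v1:inf,v2:0,v3:23,v4:12,v5:inf,v6:23,v7:inf
step 4: dist = v0:inf,v1:inf,v2:0,v3:23,v4:12,v5:inf,v6:23,v7:inf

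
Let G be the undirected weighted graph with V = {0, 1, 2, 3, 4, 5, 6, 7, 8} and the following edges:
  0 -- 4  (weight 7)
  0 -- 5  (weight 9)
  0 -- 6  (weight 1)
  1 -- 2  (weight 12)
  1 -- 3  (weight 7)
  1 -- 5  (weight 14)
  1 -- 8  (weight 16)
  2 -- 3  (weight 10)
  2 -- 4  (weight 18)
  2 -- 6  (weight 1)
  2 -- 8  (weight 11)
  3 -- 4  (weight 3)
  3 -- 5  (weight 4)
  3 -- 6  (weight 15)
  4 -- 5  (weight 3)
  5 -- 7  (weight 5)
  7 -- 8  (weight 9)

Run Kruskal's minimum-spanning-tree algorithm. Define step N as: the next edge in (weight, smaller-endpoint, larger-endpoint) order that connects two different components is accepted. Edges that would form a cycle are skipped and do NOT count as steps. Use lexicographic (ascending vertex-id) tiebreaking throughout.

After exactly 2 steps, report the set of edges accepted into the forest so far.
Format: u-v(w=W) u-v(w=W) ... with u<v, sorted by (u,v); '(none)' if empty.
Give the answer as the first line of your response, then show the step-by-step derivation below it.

0-6(w=1) 2-6(w=1)

step 1: add edge 0-6 (w=1); MST = {0-6(w=1)}
step 2: add edge 2-6 (w=1); MST = {0-6(w=1) 2-6(w=1)}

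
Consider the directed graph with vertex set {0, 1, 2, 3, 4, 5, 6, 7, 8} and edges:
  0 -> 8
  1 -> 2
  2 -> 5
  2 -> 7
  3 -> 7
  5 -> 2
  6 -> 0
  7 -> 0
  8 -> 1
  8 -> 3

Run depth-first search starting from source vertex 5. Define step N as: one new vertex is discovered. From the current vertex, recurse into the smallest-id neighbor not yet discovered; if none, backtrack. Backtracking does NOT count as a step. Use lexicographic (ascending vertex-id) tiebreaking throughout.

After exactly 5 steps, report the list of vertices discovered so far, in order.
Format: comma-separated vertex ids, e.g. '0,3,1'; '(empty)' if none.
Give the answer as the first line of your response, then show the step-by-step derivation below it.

5,2,7,0,8

step 1: discover 5; path=5; order=5
step 2: discover 2; path=5>2; order=5,2
step 3: discover 7; path=5>2>7; order=5,2,7
step 4: discover 0; path=5>2>7>0; order=5,2,7,0
step 5: discover 8; path=5>2>7>0>8; order=5,2,7,0,8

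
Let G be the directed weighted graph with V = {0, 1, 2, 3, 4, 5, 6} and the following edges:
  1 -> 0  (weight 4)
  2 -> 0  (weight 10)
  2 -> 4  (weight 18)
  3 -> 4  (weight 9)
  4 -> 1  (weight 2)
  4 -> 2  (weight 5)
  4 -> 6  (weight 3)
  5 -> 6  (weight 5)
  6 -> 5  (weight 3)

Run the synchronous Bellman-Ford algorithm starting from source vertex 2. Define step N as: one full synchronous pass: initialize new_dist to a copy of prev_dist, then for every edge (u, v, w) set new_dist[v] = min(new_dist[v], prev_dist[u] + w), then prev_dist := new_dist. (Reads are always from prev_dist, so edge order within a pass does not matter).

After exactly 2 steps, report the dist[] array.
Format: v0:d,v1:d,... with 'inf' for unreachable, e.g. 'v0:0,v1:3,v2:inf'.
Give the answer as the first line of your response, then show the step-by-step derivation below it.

v0:10,v1:20,v2:0,v3:inf,v4:18,v5:inf,v6:21

step 1: dist = v0:10,v1:inf,v2:0,v3:inf,v4:18,v5:inf,v6:inf
step 2: dist = v0:10,v1:20,v2:0,v3:inf,v4:18,v5:inf,v6:21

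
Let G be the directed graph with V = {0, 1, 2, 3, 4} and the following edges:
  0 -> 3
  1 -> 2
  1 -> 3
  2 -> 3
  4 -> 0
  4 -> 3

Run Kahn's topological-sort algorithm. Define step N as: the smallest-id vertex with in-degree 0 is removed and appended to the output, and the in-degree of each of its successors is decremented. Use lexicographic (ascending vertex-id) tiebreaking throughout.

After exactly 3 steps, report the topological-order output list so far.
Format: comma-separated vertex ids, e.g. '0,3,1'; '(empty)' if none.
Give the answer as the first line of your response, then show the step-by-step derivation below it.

1,2,4

step 1: output 1; order=[1]; indeg=(1,0,0,3,0)
step 2: output 2; order=[1,2]; indeg=(1,0,0,2,0)
step 3: output 4; order=[1,2,4]; indeg=(0,0,0,1,0)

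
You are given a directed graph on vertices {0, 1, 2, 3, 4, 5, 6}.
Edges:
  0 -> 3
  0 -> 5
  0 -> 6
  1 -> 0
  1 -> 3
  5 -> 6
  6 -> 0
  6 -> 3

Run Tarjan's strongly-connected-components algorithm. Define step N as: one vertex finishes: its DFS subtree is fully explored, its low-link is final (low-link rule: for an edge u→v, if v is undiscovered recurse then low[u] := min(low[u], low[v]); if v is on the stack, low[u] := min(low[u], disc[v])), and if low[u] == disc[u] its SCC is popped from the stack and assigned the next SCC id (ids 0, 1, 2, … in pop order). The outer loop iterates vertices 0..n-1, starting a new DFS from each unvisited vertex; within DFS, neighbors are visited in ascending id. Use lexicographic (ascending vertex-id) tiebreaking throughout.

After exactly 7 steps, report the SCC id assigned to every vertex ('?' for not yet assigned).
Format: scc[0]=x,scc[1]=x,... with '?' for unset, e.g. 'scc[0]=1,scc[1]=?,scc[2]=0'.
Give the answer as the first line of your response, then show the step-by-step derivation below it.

scc[0]=1,scc[1]=2,scc[2]=3,scc[3]=0,scc[4]=4,scc[5]=1,scc[6]=1

step 1: low=(low[0]=0,low[1]=?,low[2]=?,low[3]=1,low[4]=?,low[5]=?,low[6]=?); scc=(scc[0]=?,scc[1]=?,scc[2]=?,scc[3]=0,scc[4]=?,scc[5]=?,scc[6]=?)
step 2: low=(low[0]=0,low[1]=?,low[2]=?,low[3]=1,low[4]=?,low[5]=2,low[6]=0); scc=(scc[0]=?,scc[1]=?,scc[2]=?,scc[3]=0,scc[4]=?,scc[5]=?,scc[6]=?)
step 3: low=(low[0]=0,low[1]=?,low[2]=?,low[3]=1,low[4]=?,low[5]=0,low[6]=0); scc=(scc[0]=?,scc[1]=?,scc[2]=?,scc[3]=0,scc[4]=?,scc[5]=?,scc[6]=?)
step 4: low=(low[0]=0,low[1]=?,low[2]=?,low[3]=1,low[4]=?,low[5]=0,low[6]=0); scc=(scc[0]=1,scc[1]=?,scc[2]=?,scc[3]=0,scc[4]=?,scc[5]=1,scc[6]=1)
step 5: low=(low[0]=0,low[1]=4,low[2]=?,low[3]=1,low[4]=?,low[5]=0,low[6]=0); scc=(scc[0]=1,scc[1]=2,scc[2]=?,scc[3]=0,scc[4]=?,scc[5]=1,scc[6]=1)
step 6: low=(low[0]=0,low[1]=4,low[2]=5,low[3]=1,low[4]=?,low[5]=0,low[6]=0); scc=(scc[0]=1,scc[1]=2,scc[2]=3,scc[3]=0,scc[4]=?,scc[5]=1,scc[6]=1)
step 7: low=(low[0]=0,low[1]=4,low[2]=5,low[3]=1,low[4]=6,low[5]=0,low[6]=0); scc=(scc[0]=1,scc[1]=2,scc[2]=3,scc[3]=0,scc[4]=4,scc[5]=1,scc[6]=1)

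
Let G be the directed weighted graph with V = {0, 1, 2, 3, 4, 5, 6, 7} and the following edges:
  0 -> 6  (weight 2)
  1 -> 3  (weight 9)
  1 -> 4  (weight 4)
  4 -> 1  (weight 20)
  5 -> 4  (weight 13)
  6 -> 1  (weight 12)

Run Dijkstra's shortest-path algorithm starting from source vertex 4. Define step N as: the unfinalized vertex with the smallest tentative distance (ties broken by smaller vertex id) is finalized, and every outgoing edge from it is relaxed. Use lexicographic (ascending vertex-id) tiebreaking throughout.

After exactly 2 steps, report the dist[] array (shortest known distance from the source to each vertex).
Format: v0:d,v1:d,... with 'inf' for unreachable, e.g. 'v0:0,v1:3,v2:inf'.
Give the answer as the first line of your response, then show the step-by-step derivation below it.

v0:inf,v1:20,v2:inf,v3:29,v4:0,v5:inf,v6:inf,v7:inf

step 1: dist = v0:inf,v1:20,v2:inf,v3:inf,v4:0,v5:inf,v6:inf,v7:inf
step 2: dist = v0:inf,v1:20,v2:inf,v3:29,v4:0,v5:inf,v6:inf,v7:inf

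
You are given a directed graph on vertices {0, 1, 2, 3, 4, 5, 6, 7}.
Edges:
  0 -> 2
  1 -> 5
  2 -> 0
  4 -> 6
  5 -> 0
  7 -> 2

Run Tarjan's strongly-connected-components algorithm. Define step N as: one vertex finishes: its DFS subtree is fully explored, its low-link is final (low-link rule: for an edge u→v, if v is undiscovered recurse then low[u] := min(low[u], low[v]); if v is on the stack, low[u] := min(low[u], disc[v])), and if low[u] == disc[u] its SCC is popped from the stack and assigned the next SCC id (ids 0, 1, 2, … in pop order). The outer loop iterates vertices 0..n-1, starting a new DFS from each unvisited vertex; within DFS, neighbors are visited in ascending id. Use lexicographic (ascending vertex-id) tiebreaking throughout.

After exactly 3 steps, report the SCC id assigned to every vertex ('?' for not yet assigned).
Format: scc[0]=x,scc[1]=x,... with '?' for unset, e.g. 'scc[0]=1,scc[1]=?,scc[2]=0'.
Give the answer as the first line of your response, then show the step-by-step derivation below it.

scc[0]=0,scc[1]=?,scc[2]=0,scc[3]=?,scc[4]=?,scc[5]=1,scc[6]=?,scc[7]=?

step 1: low=(low[0]=0,low[1]=?,low[2]=0,low[3]=?,low[4]=?,low[5]=?,low[6]=?,low[7]=?); scc=(scc[0]=?,scc[1]=?,scc[2]=?,scc[3]=?,scc[4]=?,scc[5]=?,scc[6]=?,scc[7]=?)
step 2: low=(low[0]=0,low[1]=?,low[2]=0,low[3]=?,low[4]=?,low[5]=?,low[6]=?,low[7]=?); scc=(scc[0]=0,scc[1]=?,scc[2]=0,scc[3]=?,scc[4]=?,scc[5]=?,scc[6]=?,scc[7]=?)
step 3: low=(low[0]=0,low[1]=2,low[2]=0,low[3]=?,low[4]=?,low[5]=3,low[6]=?,low[7]=?); scc=(scc[0]=0,scc[1]=?,scc[2]=0,scc[3]=?,scc[4]=?,scc[5]=1,scc[6]=?,scc[7]=?)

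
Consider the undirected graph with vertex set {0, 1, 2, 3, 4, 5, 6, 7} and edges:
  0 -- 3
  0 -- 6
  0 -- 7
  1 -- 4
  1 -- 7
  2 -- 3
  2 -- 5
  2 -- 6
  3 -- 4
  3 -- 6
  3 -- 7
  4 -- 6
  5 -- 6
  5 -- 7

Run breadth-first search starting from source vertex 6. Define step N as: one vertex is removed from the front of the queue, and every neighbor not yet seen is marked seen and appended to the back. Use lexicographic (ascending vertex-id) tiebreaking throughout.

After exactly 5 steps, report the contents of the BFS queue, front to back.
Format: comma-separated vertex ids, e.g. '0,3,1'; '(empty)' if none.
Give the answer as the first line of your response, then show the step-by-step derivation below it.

5,7,1

step 1: dequeue 6; queue=[0,2,3,4,5]; order=6
step 2: dequeue 0; queue=[2,3,4,5,7]; order=6,0
step 3: dequeue 2; queue=[3,4,5,7]; order=6,0,2
step 4: dequeue 3; queue=[4,5,7]; order=6,0,2,3
step 5: dequeue 4; queue=[5,7,1]; order=6,0,2,3,4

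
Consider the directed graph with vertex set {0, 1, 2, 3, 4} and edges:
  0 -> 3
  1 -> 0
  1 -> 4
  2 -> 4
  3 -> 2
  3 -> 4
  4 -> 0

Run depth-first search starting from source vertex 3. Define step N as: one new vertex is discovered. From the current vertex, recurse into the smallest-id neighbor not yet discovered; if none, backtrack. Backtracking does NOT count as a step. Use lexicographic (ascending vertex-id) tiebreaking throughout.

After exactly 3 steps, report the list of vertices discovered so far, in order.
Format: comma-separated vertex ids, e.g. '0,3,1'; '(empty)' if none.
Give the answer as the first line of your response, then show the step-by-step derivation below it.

3,2,4

step 1: discover 3; path=3; order=3
step 2: discover 2; path=3>2; order=3,2
step 3: discover 4; path=3>2>4; order=3,2,4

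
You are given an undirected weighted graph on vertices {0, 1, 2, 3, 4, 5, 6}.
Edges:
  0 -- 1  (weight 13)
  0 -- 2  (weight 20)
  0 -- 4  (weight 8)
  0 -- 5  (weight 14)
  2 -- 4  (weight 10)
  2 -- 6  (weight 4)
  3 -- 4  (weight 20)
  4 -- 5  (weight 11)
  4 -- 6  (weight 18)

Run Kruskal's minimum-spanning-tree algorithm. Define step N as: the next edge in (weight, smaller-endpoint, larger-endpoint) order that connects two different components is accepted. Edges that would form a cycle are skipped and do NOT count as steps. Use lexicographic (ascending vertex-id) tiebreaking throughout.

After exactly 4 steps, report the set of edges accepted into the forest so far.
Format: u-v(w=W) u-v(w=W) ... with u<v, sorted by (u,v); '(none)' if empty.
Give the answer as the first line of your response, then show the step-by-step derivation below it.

0-4(w=8) 2-4(w=10) 2-6(w=4) 4-5(w=11)

step 1: add edge 2-6 (w=4); MST = {2-6(w=4)}
step 2: add edge 0-4 (w=8); MST = {0-4(w=8) 2-6(w=4)}
step 3: add edge 2-4 (w=10); MST = {0-4(w=8) 2-4(w=10) 2-6(w=4)}
step 4: add edge 4-5 (w=11); MST = {0-4(w=8) 2-4(w=10) 2-6(w=4) 4-5(w=11)}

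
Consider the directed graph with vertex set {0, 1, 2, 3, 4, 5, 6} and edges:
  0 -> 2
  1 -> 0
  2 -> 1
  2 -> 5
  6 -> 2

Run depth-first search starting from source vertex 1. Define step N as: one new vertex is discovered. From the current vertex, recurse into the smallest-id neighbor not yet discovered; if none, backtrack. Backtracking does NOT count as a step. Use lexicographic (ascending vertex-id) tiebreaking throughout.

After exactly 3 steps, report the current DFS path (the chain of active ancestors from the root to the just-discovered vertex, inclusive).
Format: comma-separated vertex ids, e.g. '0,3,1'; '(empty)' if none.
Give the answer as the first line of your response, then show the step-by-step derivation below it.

1,0,2

step 1: discover 1; path=1; order=1
step 2: discover 0; path=1>0; order=1,0
step 3: discover 2; path=1>0>2; order=1,0,2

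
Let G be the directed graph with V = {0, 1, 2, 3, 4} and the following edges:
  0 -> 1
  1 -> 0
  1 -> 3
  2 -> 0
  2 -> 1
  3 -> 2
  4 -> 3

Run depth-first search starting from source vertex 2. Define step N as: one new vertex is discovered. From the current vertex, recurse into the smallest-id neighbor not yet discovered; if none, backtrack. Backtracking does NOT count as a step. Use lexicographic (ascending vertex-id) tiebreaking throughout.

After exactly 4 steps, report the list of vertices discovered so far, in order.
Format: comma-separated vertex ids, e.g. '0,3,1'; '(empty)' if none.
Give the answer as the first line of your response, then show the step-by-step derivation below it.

2,0,1,3

step 1: discover 2; path=2; order=2
step 2: discover 0; path=2>0; order=2,0
step 3: discover 1; path=2>0>1; order=2,0,1
step 4: discover 3; path=2>0>1>3; order=2,0,1,3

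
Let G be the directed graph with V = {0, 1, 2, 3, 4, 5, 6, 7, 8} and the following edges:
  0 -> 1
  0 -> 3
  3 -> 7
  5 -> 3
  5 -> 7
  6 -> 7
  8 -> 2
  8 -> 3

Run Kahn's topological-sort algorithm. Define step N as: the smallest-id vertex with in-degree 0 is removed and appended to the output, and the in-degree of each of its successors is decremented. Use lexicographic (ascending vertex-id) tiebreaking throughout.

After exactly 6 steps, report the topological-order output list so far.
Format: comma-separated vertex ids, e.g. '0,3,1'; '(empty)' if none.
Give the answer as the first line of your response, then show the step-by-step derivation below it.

0,1,4,5,6,8

step 1: output 0; order=[0]; indeg=(0,0,1,2,0,0,0,3,0)
step 2: output 1; order=[0,1]; indeg=(0,0,1,2,0,0,0,3,0)
step 3: output 4; order=[0,1,4]; indeg=(0,0,1,2,0,0,0,3,0)
step 4: output 5; order=[0,1,4,5]; indeg=(0,0,1,1,0,0,0,2,0)
step 5: output 6; order=[0,1,4,5,6]; indeg=(0,0,1,1,0,0,0,1,0)
step 6: output 8; order=[0,1,4,5,6,8]; indeg=(0,0,0,0,0,0,0,1,0)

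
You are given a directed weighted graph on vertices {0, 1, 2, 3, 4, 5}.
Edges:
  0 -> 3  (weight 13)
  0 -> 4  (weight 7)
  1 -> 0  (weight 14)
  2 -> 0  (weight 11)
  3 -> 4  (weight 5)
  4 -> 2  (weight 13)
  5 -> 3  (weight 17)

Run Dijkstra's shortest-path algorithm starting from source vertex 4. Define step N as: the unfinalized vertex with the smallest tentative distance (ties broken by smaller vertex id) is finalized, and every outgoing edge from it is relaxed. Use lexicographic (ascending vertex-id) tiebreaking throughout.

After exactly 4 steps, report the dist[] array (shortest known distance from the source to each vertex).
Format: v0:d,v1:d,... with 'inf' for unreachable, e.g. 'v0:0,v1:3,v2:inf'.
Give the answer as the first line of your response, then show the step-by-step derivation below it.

v0:24,v1:inf,v2:13,v3:37,v4:0,v5:inf

step 1: dist = v0:inf,v1:inf,v2:13,v3:inf,v4:0,v5:inf
step 2: dist = v0:24,v1:inf,v2:13,v3:inf,v4:0,v5:inf
step 3: dist = v0:24,v1:inf,v2:13,v3:37,v4:0,v5:inf
step 4: dist = v0:24,v1:inf,v2:13,v3:37,v4:0,v5:inf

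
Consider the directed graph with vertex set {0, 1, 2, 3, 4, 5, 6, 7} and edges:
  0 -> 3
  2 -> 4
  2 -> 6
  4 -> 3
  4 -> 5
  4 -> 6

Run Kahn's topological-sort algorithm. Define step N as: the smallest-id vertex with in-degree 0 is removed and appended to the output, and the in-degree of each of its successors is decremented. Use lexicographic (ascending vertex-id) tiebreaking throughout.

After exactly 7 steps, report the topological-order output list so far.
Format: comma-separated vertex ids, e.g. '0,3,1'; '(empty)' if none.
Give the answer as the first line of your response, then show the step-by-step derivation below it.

0,1,2,4,3,5,6

step 1: output 0; order=[0]; indeg=(0,0,0,1,1,1,2,0)
step 2: output 1; order=[0,1]; indeg=(0,0,0,1,1,1,2,0)
step 3: output 2; order=[0,1,2]; indeg=(0,0,0,1,0,1,1,0)
step 4: output 4; order=[0,1,2,4]; indeg=(0,0,0,0,0,0,0,0)
step 5: output 3; order=[0,1,2,4,3]; indeg=(0,0,0,0,0,0,0,0)
step 6: output 5; order=[0,1,2,4,3,5]; indeg=(0,0,0,0,0,0,0,0)
step 7: output 6; order=[0,1,2,4,3,5,6]; indeg=(0,0,0,0,0,0,0,0)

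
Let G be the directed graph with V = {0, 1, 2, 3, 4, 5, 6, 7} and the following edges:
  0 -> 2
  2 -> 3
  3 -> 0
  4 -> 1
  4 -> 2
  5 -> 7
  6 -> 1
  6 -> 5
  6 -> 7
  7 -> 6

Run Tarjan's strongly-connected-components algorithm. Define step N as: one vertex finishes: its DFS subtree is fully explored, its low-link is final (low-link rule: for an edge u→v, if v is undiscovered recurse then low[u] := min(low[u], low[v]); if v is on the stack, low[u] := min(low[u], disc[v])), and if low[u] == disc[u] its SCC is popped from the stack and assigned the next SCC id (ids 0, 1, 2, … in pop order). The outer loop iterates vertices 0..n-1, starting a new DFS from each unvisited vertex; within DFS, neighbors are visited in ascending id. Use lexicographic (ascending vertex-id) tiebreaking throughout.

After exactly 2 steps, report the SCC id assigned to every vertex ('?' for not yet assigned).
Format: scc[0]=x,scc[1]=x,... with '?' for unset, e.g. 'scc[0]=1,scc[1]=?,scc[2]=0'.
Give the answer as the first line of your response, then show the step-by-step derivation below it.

scc[0]=?,scc[1]=?,scc[2]=?,scc[3]=?,scc[4]=?,scc[5]=?,scc[6]=?,scc[7]=?

step 1: low=(low[0]=0,low[1]=?,low[2]=1,low[3]=0,low[4]=?,low[5]=?,low[6]=?,low[7]=?); scc=(scc[0]=?,scc[1]=?,scc[2]=?,scc[3]=?,scc[4]=?,scc[5]=?,scc[6]=?,scc[7]=?)
step 2: low=(low[0]=0,low[1]=?,low[2]=0,low[3]=0,low[4]=?,low[5]=?,low[6]=?,low[7]=?); scc=(scc[0]=?,scc[1]=?,scc[2]=?,scc[3]=?,scc[4]=?,scc[5]=?,scc[6]=?,scc[7]=?)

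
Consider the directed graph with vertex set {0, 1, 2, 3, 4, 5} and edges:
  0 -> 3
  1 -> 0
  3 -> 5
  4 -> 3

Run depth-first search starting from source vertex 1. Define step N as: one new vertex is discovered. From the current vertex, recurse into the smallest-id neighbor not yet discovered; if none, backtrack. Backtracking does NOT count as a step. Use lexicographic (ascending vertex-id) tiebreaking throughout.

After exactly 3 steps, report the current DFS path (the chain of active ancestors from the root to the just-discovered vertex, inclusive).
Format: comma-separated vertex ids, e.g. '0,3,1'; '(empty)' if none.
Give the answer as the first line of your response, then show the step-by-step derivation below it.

1,0,3

step 1: discover 1; path=1; order=1
step 2: discover 0; path=1>0; order=1,0
step 3: discover 3; path=1>0>3; order=1,0,3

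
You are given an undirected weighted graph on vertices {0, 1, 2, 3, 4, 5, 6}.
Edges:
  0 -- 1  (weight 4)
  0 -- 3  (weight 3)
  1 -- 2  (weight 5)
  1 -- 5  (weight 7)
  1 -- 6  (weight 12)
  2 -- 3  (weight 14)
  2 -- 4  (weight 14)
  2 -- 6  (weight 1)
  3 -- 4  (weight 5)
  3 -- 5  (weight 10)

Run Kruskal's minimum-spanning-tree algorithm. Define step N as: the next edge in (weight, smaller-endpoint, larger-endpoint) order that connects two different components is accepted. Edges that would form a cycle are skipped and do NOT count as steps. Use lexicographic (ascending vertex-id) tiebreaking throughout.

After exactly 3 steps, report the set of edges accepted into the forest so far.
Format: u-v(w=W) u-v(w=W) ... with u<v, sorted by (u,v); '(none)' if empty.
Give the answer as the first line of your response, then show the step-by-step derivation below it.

0-1(w=4) 0-3(w=3) 2-6(w=1)

step 1: add edge 2-6 (w=1); MST = {2-6(w=1)}
step 2: add edge 0-3 (w=3); MST = {0-3(w=3) 2-6(w=1)}
step 3: add edge 0-1 (w=4); MST = {0-1(w=4) 0-3(w=3) 2-6(w=1)}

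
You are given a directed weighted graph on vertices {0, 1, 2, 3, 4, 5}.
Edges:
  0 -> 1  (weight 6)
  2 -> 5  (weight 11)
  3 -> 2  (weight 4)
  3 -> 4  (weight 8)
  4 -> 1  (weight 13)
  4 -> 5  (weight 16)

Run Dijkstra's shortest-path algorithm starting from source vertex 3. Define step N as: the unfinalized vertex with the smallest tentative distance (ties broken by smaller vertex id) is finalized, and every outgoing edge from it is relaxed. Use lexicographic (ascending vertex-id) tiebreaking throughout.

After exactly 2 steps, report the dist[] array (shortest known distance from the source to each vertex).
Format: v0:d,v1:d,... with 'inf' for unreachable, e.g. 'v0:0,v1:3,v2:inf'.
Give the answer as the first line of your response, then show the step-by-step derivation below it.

v0:inf,v1:inf,v2:4,v3:0,v4:8,v5:15

step 1: dist = v0:inf,v1:inf,v2:4,v3:0,v4:8,v5:inf
step 2: dist = v0:inf,v1:inf,v2:4,v3:0,v4:8,v5:15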